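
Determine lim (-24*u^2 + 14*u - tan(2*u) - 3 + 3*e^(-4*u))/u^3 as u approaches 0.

-104/3

Substitution gives 0/0 (the numerator vanishes to order 3).
Expand each term to order u^3: the coefficient of u^3 in 3·e^(-4u) is -32 and in −tan(2u) is -8/3.
Lower-order terms cancel with the polynomial part, so the numerator is (-104/3)·u^3 + o(u^3), and the limit is (-104/3)/(1) = -104/3.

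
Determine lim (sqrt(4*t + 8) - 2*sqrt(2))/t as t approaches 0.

Substitution gives 0/0. Multiply numerator and denominator by the conjugate √(8 + 4t) + √8.
The numerator becomes (8 + 4t) − 8 = 4t, so the expression simplifies to 4/(√(8 + 4t) + √8).
Letting t → 0 gives 4/(2√8) = √(2)/2.

√(2)/2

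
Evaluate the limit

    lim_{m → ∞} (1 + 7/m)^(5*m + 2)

The base → 1 and the exponent → ∞: a 1^∞ form.
Take logarithms: (5m + 2)·ln(1 + 7/m). Since ln(1+u) ~ u for small u, this behaves like (5m)·(7/m) → 35.
So the limit is e^(35).

e^(35)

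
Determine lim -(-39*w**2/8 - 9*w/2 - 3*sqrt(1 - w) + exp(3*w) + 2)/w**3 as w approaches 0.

-75/16

Substitution gives 0/0; apply L'Hôpital's rule 3 times.
After differentiating numerator and denominator 3 times the quotient is (27*e^(3*w) + 9/(8*(1 - w)^(5/2)))/(-6); at w = 0 this is -75/16.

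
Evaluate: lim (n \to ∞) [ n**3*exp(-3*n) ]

Write as n^3/e^{3n}, an ∞/∞ form.
Exponential growth dominates any polynomial, so repeated L'Hôpital (or the standard result) gives 0.

0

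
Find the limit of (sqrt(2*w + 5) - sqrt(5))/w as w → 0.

√(5)/5

Substitution gives 0/0. Multiply numerator and denominator by the conjugate √(5 + 2w) + √5.
The numerator becomes (5 + 2w) − 5 = 2w, so the expression simplifies to 2/(√(5 + 2w) + √5).
Letting w → 0 gives 2/(2√5) = √(5)/5.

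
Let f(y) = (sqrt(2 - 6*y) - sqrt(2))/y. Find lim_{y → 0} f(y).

-3*√(2)/2

A 0/0 form; rationalise with √(2 - 6y) + √2. This collapses the numerator to -6y, leaving -6/(√(2 - 6y) + √2) → -6/(2√2) = -3*√(2)/2.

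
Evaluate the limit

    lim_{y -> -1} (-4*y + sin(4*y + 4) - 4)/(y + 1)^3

-32/3

Direct substitution gives 0/0.
Apply L'Hôpital: lim (4*cos(4*y + 4) - 4)/(3*(y + 1)^2), still 0/0.
Apply L'Hôpital: lim (-16*sin(4*y + 4))/(6*y + 6), still 0/0.
After 3 applications of L'Hôpital's rule the quotient is (-64*cos(4*y + 4))/(6); substituting y = -1 gives -32/3.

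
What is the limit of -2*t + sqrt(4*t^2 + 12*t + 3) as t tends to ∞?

3

This has the form ∞ − ∞. Multiply and divide by the conjugate √(4*t^2 + 12*t + 3) + 2t.
That gives (12t + 3) / (√(4*t^2 + 12*t + 3) + 2t).
Divide numerator and denominator by t: the limit is 12/(2·2) = 3.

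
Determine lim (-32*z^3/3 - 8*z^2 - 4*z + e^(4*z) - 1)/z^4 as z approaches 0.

32/3

Direct substitution gives 0/0.
Apply L'Hôpital: lim (-32*z^2 - 16*z + 4*e^(4*z) - 4)/(4*z^3), still 0/0.
Apply L'Hôpital: lim (-64*z + 16*e^(4*z) - 16)/(12*z^2), still 0/0.
Apply L'Hôpital: lim (64*e^(4*z) - 64)/(24*z), still 0/0.
After 4 applications of L'Hôpital's rule the quotient is (256*e^(4*z))/(24); substituting z = 0 gives 32/3.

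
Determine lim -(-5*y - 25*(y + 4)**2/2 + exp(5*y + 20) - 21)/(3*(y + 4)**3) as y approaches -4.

-125/18

Direct substitution gives 0/0.
Apply L'Hôpital: lim (-25*y + 5*e^(5*y + 20) - 105)/(-9*(y + 4)^2), still 0/0.
Apply L'Hôpital: lim (25*e^(5*y + 20) - 25)/(-18*y - 72), still 0/0.
After 3 applications of L'Hôpital's rule the quotient is (125*e^(5*y + 20))/(-18); substituting y = -4 gives -125/18.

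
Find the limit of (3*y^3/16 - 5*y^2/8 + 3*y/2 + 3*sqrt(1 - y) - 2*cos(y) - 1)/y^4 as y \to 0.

Substitution gives 0/0; apply L'Hôpital's rule 4 times.
After differentiating numerator and denominator 4 times the quotient is (-2*cos(y) - 45/(16*(1 - y)^(7/2)))/(24); at y = 0 this is -77/384.

-77/384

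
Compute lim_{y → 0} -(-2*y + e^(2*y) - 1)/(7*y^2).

-2/7

Direct substitution gives 0/0.
Apply L'Hôpital: lim (2*e^(2*y) - 2)/(-14*y), still 0/0.
After 2 applications of L'Hôpital's rule the quotient is (4*e^(2*y))/(-14); substituting y = 0 gives -2/7.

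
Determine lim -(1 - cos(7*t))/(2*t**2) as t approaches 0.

Substitution gives 0/0.
Use (1 − cos u)/u² → 1/2 with u = 7t: the limit is 7²/(2·(-2)) = -49/4.

-49/4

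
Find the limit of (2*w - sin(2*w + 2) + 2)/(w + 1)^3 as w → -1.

4/3

Direct substitution gives 0/0.
Apply L'Hôpital: lim (2 - 2*cos(2*w + 2))/(3*(w + 1)^2), still 0/0.
Apply L'Hôpital: lim (4*sin(2*w + 2))/(6*w + 6), still 0/0.
After 3 applications of L'Hôpital's rule the quotient is (8*cos(2*w + 2))/(6); substituting w = -1 gives 4/3.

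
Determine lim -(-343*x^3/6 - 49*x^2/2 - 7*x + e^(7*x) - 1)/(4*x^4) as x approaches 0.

Direct substitution gives 0/0.
Apply L'Hôpital: lim (-343*x^2/2 - 49*x + 7*e^(7*x) - 7)/(-16*x^3), still 0/0.
Apply L'Hôpital: lim (-343*x + 49*e^(7*x) - 49)/(-48*x^2), still 0/0.
Apply L'Hôpital: lim (343*e^(7*x) - 343)/(-96*x), still 0/0.
After 4 applications of L'Hôpital's rule the quotient is (2401*e^(7*x))/(-96); substituting x = 0 gives -2401/96.

-2401/96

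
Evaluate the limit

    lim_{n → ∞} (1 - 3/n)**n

e^(-3)

Write it as [(1 - 3/n)^n]^(1) · (1 - 3/n)^(0). The bracketed term tends to e^(-3) and the second factor to 1, so the limit is e^(-3).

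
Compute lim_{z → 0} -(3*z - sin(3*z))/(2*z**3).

-9/4

Direct substitution gives 0/0.
Apply L'Hôpital: lim (3 - 3*cos(3*z))/(-6*z^2), still 0/0.
Apply L'Hôpital: lim (9*sin(3*z))/(-12*z), still 0/0.
After 3 applications of L'Hôpital's rule the quotient is (27*cos(3*z))/(-12); substituting z = 0 gives -9/4.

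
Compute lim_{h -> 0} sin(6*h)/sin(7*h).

6/7

Substitution gives 0/0.
Divide numerator and denominator by h: sin(6h)/h → 6 and sin(7h)/h → 7, so the limit is 1·6/7 = 6/7.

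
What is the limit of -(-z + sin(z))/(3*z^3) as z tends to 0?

1/18

Direct substitution gives 0/0.
Apply L'Hôpital: lim (cos(z) - 1)/(-9*z^2), still 0/0.
Apply L'Hôpital: lim (-sin(z))/(-18*z), still 0/0.
After 3 applications of L'Hôpital's rule the quotient is (-cos(z))/(-18); substituting z = 0 gives 1/18.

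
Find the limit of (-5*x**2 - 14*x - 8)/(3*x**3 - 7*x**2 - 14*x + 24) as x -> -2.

3/25

Since x = -2 makes numerator and denominator zero, (x + 2) divides both.
Cancelling it gives (-5*x - 4)/(3*x^2 - 13*x + 12); now plug in x = -2 to get 3/25.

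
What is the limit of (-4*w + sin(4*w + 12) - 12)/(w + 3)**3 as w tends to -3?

-32/3

Direct substitution gives 0/0.
Apply L'Hôpital: lim (4*cos(4*w + 12) - 4)/(3*(w + 3)^2), still 0/0.
Apply L'Hôpital: lim (-16*sin(4*w + 12))/(6*w + 18), still 0/0.
After 3 applications of L'Hôpital's rule the quotient is (-64*cos(4*w + 12))/(6); substituting w = -3 gives -32/3.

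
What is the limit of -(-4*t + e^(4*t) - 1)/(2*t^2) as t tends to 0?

Direct substitution gives 0/0.
Apply L'Hôpital: lim (4*e^(4*t) - 4)/(-4*t), still 0/0.
After 2 applications of L'Hôpital's rule the quotient is (16*e^(4*t))/(-4); substituting t = 0 gives -4.

-4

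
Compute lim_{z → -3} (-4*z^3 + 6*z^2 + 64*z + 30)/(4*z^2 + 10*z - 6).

40/7

Since z = -3 makes numerator and denominator zero, (z + 3) divides both.
Cancelling it gives (-4*z^2 + 18*z + 10)/(4*z - 2); now plug in z = -3 to get 40/7.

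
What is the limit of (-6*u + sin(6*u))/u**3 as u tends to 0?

Direct substitution gives 0/0.
Apply L'Hôpital: lim (6*cos(6*u) - 6)/(3*u^2), still 0/0.
Apply L'Hôpital: lim (-36*sin(6*u))/(6*u), still 0/0.
After 3 applications of L'Hôpital's rule the quotient is (-216*cos(6*u))/(6); substituting u = 0 gives -36.

-36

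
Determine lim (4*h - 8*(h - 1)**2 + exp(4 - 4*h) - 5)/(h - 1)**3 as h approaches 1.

-32/3

Direct substitution gives 0/0.
Apply L'Hôpital: lim (-16*h - 4*e^(4 - 4*h) + 20)/(3*(h - 1)^2), still 0/0.
Apply L'Hôpital: lim (16*e^(4 - 4*h) - 16)/(6*h - 6), still 0/0.
After 3 applications of L'Hôpital's rule the quotient is (-64*e^(4 - 4*h))/(6); substituting h = 1 gives -32/3.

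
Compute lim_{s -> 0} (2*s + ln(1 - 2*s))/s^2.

Direct substitution gives 0/0.
Apply L'Hôpital: lim (2 - 2/(1 - 2*s))/(2*s), still 0/0.
After 2 applications of L'Hôpital's rule the quotient is (-4/(1 - 2*s)^2)/(2); substituting s = 0 gives -2.

-2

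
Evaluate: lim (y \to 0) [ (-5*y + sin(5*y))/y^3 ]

Direct substitution gives 0/0.
Apply L'Hôpital: lim (5*cos(5*y) - 5)/(3*y^2), still 0/0.
Apply L'Hôpital: lim (-25*sin(5*y))/(6*y), still 0/0.
After 3 applications of L'Hôpital's rule the quotient is (-125*cos(5*y))/(6); substituting y = 0 gives -125/6.

-125/6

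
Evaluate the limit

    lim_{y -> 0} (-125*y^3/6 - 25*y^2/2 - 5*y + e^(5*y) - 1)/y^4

Direct substitution gives 0/0.
Apply L'Hôpital: lim (-125*y^2/2 - 25*y + 5*e^(5*y) - 5)/(4*y^3), still 0/0.
Apply L'Hôpital: lim (-125*y + 25*e^(5*y) - 25)/(12*y^2), still 0/0.
Apply L'Hôpital: lim (125*e^(5*y) - 125)/(24*y), still 0/0.
After 4 applications of L'Hôpital's rule the quotient is (625*e^(5*y))/(24); substituting y = 0 gives 625/24.

625/24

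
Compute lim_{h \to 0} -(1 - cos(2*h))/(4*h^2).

Substitution gives 0/0.
Use (1 − cos u)/u² → 1/2 with u = 2h: the limit is 2²/(2·(-4)) = -1/2.

-1/2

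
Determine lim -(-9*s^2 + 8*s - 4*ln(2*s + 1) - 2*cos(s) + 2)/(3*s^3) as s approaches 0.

Substitution gives 0/0 (the numerator vanishes to order 3).
Expand each term to order s^3: the coefficient of s^3 in -2·cos(s) is 0 and in -4·ln(1 + 2s) is -32/3.
Lower-order terms cancel with the polynomial part, so the numerator is (-32/3)·s^3 + o(s^3), and the limit is (-32/3)/(-3) = 32/9.

32/9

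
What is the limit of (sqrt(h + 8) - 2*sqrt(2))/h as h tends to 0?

A 0/0 form; rationalise with √(8 + h) + √8. This collapses the numerator to h, leaving 1/(√(8 + h) + √8) → 1/(2√8) = √(2)/8.

√(2)/8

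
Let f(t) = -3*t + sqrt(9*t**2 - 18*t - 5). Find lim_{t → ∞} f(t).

This has the form ∞ − ∞. Multiply and divide by the conjugate √(9*t^2 - 18*t - 5) + 3t.
That gives (-18t - 5) / (√(9*t^2 - 18*t - 5) + 3t).
Divide numerator and denominator by t: the limit is -18/(2·3) = -3.

-3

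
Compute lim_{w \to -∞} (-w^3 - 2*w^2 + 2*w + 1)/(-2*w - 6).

The numerator has higher degree (3 > 1); the quotient behaves like (-1/(-2))·w^2 for large |w|.
As w → −∞ this diverges to ∞.

∞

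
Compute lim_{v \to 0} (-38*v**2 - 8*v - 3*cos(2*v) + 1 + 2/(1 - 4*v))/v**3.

Substitution gives 0/0 (the numerator vanishes to order 3).
Expand each term to order v^3: the coefficient of v^3 in -3·cos(2v) is 0 and in 2·1/(1 - 4v) is 128.
Lower-order terms cancel with the polynomial part, so the numerator is (128)·v^3 + o(v^3), and the limit is (128)/(1) = 128.

128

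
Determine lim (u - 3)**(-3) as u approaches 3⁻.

As u → 3⁻, (u - 3) → 0⁻, so (u - 3)^3 → 0⁻ and 1/(u - 3)^3 → -∞.

-∞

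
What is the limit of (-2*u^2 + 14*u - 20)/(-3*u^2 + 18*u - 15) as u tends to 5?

Direct substitution gives 0/0, so factor. Both numerator and denominator have (u - 5) as a factor.
After cancelling, the expression reduces to (4 - 2*u)/(3 - 3*u).
Substituting u = 5 gives 1/2.

1/2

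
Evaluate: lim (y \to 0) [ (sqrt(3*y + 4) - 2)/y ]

3/4

Substitution gives 0/0. Multiply numerator and denominator by the conjugate √(4 + 3y) + √4.
The numerator becomes (4 + 3y) − 4 = 3y, so the expression simplifies to 3/(√(4 + 3y) + √4).
Letting y → 0 gives 3/(2√4) = 3/4.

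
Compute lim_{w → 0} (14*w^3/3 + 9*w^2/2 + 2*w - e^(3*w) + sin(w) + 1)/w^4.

Substitution gives 0/0; apply L'Hôpital's rule 4 times.
After differentiating numerator and denominator 4 times the quotient is (-81*e^(3*w) + sin(w))/(24); at w = 0 this is -27/8.

-27/8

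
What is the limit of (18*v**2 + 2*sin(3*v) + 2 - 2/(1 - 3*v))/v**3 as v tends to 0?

Substitution gives 0/0; apply L'Hôpital's rule 3 times.
After differentiating numerator and denominator 3 times the quotient is (-54*cos(3*v) - 324/(3*v - 1)^4)/(6); at v = 0 this is -63.

-63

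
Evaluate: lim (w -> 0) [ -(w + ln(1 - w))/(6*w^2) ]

Direct substitution gives 0/0.
Apply L'Hôpital: lim (1 - 1/(1 - w))/(-12*w), still 0/0.
After 2 applications of L'Hôpital's rule the quotient is (-1/(1 - w)^2)/(-12); substituting w = 0 gives 1/12.

1/12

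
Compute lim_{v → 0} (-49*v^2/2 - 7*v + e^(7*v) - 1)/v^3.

Direct substitution gives 0/0.
Apply L'Hôpital: lim (-49*v + 7*e^(7*v) - 7)/(3*v^2), still 0/0.
Apply L'Hôpital: lim (49*e^(7*v) - 49)/(6*v), still 0/0.
After 3 applications of L'Hôpital's rule the quotient is (343*e^(7*v))/(6); substituting v = 0 gives 343/6.

343/6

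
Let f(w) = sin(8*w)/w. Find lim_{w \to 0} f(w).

Substitution gives 0/0.
Write it as (8)·sin(8w)/(8w); since sin(u)/u → 1, the limit is 8.

8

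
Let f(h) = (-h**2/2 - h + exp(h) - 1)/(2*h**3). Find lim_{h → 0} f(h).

1/12

Direct substitution gives 0/0.
Apply L'Hôpital: lim (-h + e^(h) - 1)/(6*h^2), still 0/0.
Apply L'Hôpital: lim (e^(h) - 1)/(12*h), still 0/0.
After 3 applications of L'Hôpital's rule the quotient is (e^(h))/(12); substituting h = 0 gives 1/12.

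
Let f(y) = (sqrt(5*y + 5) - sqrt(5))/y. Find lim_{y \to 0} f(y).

√(5)/2

A 0/0 form; rationalise with √(5 + 5y) + √5. This collapses the numerator to 5y, leaving 5/(√(5 + 5y) + √5) → 5/(2√5) = √(5)/2.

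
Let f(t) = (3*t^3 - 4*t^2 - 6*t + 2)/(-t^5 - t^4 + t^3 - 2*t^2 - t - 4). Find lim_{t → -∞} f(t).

The denominator has degree 5 and the numerator degree 3. Dividing numerator and denominator by t^5 sends every term to 0 except the leading denominator term, so the limit is 0.

0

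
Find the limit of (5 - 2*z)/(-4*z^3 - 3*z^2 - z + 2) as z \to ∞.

0

The denominator has degree 3 and the numerator degree 1. Dividing numerator and denominator by z^3 sends every term to 0 except the leading denominator term, so the limit is 0.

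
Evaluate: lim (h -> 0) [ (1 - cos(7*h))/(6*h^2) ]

Substitution gives 0/0.
Use (1 − cos u)/u² → 1/2 with u = 7h: the limit is 7²/(2·6) = 49/12.

49/12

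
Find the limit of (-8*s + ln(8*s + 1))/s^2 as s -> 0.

-32

Direct substitution gives 0/0.
Apply L'Hôpital: lim (-8 + 8/(8*s + 1))/(2*s), still 0/0.
After 2 applications of L'Hôpital's rule the quotient is (-64/(8*s + 1)^2)/(2); substituting s = 0 gives -32.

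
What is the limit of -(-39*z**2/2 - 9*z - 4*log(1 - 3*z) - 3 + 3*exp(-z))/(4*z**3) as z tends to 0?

-71/8

Substitution gives 0/0 (the numerator vanishes to order 3).
Expand each term to order z^3: the coefficient of z^3 in 3·e^(-z) is -1/2 and in -4·ln(1 - 3z) is 36.
Lower-order terms cancel with the polynomial part, so the numerator is (71/2)·z^3 + o(z^3), and the limit is (71/2)/(-4) = -71/8.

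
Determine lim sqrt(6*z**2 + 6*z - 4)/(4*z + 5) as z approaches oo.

For large |z|, √(6*z^2 + 6*z - 4) ≈ √6·|z| and the denominator ≈ 4z.
Since z → +∞, |z| = z, giving √6/(4) = √(6)/4.

√(6)/4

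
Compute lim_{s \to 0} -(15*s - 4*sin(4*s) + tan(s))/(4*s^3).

Substitution gives 0/0; apply L'Hôpital's rule 3 times.
After differentiating numerator and denominator 3 times the quotient is (256*cos(4*s) + 6*tan(s)^4 + 8*tan(s)^2 + 2)/(-24); at s = 0 this is -43/4.

-43/4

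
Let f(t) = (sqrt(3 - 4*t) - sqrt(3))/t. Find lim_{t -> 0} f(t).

-2*√(3)/3

Substitution gives 0/0. Multiply numerator and denominator by the conjugate √(3 - 4t) + √3.
The numerator becomes (3 - 4t) − 3 = -4t, so the expression simplifies to -4/(√(3 - 4t) + √3).
Letting t → 0 gives -4/(2√3) = -2*√(3)/3.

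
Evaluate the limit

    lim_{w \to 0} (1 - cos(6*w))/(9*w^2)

2

Substitution gives 0/0.
Use (1 − cos u)/u² → 1/2 with u = 6w: the limit is 6²/(2·9) = 2.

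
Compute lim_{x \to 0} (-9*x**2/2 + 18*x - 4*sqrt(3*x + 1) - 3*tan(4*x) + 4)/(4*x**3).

-283/16

Substitution gives 0/0 (the numerator vanishes to order 3).
Expand each term to order x^3: the coefficient of x^3 in -3·tan(4x) is -64 and in -4·√(1 + 3x) is -27/4.
Lower-order terms cancel with the polynomial part, so the numerator is (-283/4)·x^3 + o(x^3), and the limit is (-283/4)/(4) = -283/16.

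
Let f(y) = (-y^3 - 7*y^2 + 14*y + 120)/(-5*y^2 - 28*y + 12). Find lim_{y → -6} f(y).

-5/16

At y = -6 both the top and bottom vanish — a removable singularity. Factoring out (y + 6) from each leaves (-y^2 - y + 20)/(2 - 5*y), which at y = -6 equals -5/16.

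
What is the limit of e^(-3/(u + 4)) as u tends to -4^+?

As u → -4⁺, -3/(u + 4) → −∞, so e^(-3/(u + 4)) → 0.

0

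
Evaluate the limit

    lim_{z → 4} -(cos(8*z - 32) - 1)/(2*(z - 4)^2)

16

Direct substitution gives 0/0.
Apply L'Hôpital: lim (-8*sin(8*z - 32))/(16 - 4*z), still 0/0.
After 2 applications of L'Hôpital's rule the quotient is (-64*cos(8*z - 32))/(-4); substituting z = 4 gives 16.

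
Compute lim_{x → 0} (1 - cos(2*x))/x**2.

2

Substitution gives 0/0.
Use (1 − cos u)/u² → 1/2 with u = 2x: the limit is 2²/(2·1) = 2.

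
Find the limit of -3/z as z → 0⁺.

-∞

As z → 0⁺, (z) → 0⁺, so (z)^1 → 0⁺ and -3/(z)^1 → -∞.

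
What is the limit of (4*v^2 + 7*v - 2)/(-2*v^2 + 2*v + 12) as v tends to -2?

-9/10

At v = -2 both the top and bottom vanish — a removable singularity. Factoring out (v + 2) from each leaves (4*v - 1)/(6 - 2*v), which at v = -2 equals -9/10.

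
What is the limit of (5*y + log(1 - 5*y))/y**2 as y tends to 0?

Direct substitution gives 0/0.
Apply L'Hôpital: lim (5 - 5/(1 - 5*y))/(2*y), still 0/0.
After 2 applications of L'Hôpital's rule the quotient is (-25/(1 - 5*y)^2)/(2); substituting y = 0 gives -25/2.

-25/2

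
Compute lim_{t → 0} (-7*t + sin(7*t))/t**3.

-343/6

Direct substitution gives 0/0.
Apply L'Hôpital: lim (7*cos(7*t) - 7)/(3*t^2), still 0/0.
Apply L'Hôpital: lim (-49*sin(7*t))/(6*t), still 0/0.
After 3 applications of L'Hôpital's rule the quotient is (-343*cos(7*t))/(6); substituting t = 0 gives -343/6.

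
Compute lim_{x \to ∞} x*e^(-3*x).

Write as x^1/e^{3x}, an ∞/∞ form.
Exponential growth dominates any polynomial, so repeated L'Hôpital (or the standard result) gives 0.

0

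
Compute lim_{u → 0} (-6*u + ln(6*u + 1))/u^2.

-18

Direct substitution gives 0/0.
Apply L'Hôpital: lim (-6 + 6/(6*u + 1))/(2*u), still 0/0.
After 2 applications of L'Hôpital's rule the quotient is (-36/(6*u + 1)^2)/(2); substituting u = 0 gives -18.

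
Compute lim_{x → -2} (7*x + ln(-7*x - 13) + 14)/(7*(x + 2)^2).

-7/2

Direct substitution gives 0/0.
Apply L'Hôpital: lim (7 - 7/(-7*x - 13))/(14*x + 28), still 0/0.
After 2 applications of L'Hôpital's rule the quotient is (-49/(-7*x - 13)^2)/(14); substituting x = -2 gives -7/2.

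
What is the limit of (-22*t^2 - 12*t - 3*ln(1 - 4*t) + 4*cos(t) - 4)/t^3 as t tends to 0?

64

Substitution gives 0/0 (the numerator vanishes to order 3).
Expand each term to order t^3: the coefficient of t^3 in 4·cos(t) is 0 and in -3·ln(1 - 4t) is 64.
Lower-order terms cancel with the polynomial part, so the numerator is (64)·t^3 + o(t^3), and the limit is (64)/(1) = 64.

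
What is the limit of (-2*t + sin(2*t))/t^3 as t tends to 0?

Direct substitution gives 0/0.
Apply L'Hôpital: lim (2*cos(2*t) - 2)/(3*t^2), still 0/0.
Apply L'Hôpital: lim (-4*sin(2*t))/(6*t), still 0/0.
After 3 applications of L'Hôpital's rule the quotient is (-8*cos(2*t))/(6); substituting t = 0 gives -4/3.

-4/3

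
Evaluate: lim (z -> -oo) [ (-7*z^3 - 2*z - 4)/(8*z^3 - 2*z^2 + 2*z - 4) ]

Numerator and denominator both have degree 3.
Dividing every term by z^3, all lower-order terms vanish and the limit is the ratio of leading coefficients, -7/(8) = -7/8.

-7/8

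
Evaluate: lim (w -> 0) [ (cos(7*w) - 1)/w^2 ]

Direct substitution gives 0/0.
Apply L'Hôpital: lim (-7*sin(7*w))/(2*w), still 0/0.
After 2 applications of L'Hôpital's rule the quotient is (-49*cos(7*w))/(2); substituting w = 0 gives -49/2.

-49/2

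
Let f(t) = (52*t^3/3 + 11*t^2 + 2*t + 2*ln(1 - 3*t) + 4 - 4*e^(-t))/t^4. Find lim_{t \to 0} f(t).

Substitution gives 0/0 (the numerator vanishes to order 4).
Expand each term to order t^4: the coefficient of t^4 in -4·e^(-t) is -1/6 and in 2·ln(1 - 3t) is -81/2.
Lower-order terms cancel with the polynomial part, so the numerator is (-122/3)·t^4 + o(t^4), and the limit is (-122/3)/(1) = -122/3.

-122/3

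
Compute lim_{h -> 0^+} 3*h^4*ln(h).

0

This is a 0·(−∞) form. Rewrite as 3·ln(h) / h^(−4) and apply L'Hôpital:
the derivative quotient is 3·(1/h) / (−4·h^(−5)) = (-3/4)·h^4 → 0.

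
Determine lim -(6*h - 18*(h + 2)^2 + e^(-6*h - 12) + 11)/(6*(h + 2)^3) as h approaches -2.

6

Direct substitution gives 0/0.
Apply L'Hôpital: lim (-36*h - 6*e^(-6*h - 12) - 66)/(-18*(h + 2)^2), still 0/0.
Apply L'Hôpital: lim (36*e^(-6*h - 12) - 36)/(-36*h - 72), still 0/0.
After 3 applications of L'Hôpital's rule the quotient is (-216*e^(-6*h - 12))/(-36); substituting h = -2 gives 6.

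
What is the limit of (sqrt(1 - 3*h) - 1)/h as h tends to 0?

Substitution gives 0/0. Multiply numerator and denominator by the conjugate √(1 - 3h) + √1.
The numerator becomes (1 - 3h) − 1 = -3h, so the expression simplifies to -3/(√(1 - 3h) + √1).
Letting h → 0 gives -3/(2√1) = -3/2.

-3/2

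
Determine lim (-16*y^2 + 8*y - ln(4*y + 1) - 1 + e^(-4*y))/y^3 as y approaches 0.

-32

Substitution gives 0/0; apply L'Hôpital's rule 3 times.
After differentiating numerator and denominator 3 times the quotient is (-64*e^(-4*y) - 128/(4*y + 1)^3)/(6); at y = 0 this is -32.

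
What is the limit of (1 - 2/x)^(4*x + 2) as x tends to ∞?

Let L be the limit and take ln: ln L = lim (4x + 2)·ln(1 - 2/x) = lim (4x + 2)·(-2/x + O(1/x²)) = -8.
Hence L = e^(-8).

e^(-8)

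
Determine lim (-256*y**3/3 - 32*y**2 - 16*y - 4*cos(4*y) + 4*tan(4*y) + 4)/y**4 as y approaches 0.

Substitution gives 0/0 (the numerator vanishes to order 4).
Expand each term to order y^4: the coefficient of y^4 in 4·tan(4y) is 0 and in -4·cos(4y) is -128/3.
Lower-order terms cancel with the polynomial part, so the numerator is (-128/3)·y^4 + o(y^4), and the limit is (-128/3)/(1) = -128/3.

-128/3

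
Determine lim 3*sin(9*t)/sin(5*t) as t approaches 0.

27/5

Substitution gives 0/0.
Divide numerator and denominator by t: sin(9t)/t → 9 and sin(5t)/t → 5, so the limit is 3·9/5 = 27/5.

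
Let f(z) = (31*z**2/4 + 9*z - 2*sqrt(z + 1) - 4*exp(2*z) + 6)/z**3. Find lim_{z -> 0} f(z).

-131/24

Substitution gives 0/0 (the numerator vanishes to order 3).
Expand each term to order z^3: the coefficient of z^3 in -2·√(1 + z) is -1/8 and in -4·e^(2z) is -16/3.
Lower-order terms cancel with the polynomial part, so the numerator is (-131/24)·z^3 + o(z^3), and the limit is (-131/24)/(1) = -131/24.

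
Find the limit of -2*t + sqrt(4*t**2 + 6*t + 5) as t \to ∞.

An ∞ − ∞ form. Rationalising with the conjugate, the difference becomes (6t + 5) / (√(4*t^2 + 6*t + 5) + 2t).
For large t the denominator behaves like 2·2t, so the quotient tends to 6/4 = 3/2.

3/2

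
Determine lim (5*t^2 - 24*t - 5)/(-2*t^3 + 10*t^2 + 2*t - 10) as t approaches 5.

-13/24

At t = 5 both the top and bottom vanish — a removable singularity. Factoring out (t - 5) from each leaves (5*t + 1)/(2 - 2*t^2), which at t = 5 equals -13/24.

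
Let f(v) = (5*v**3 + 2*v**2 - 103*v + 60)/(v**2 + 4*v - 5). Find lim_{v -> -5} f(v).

Since v = -5 makes numerator and denominator zero, (v + 5) divides both.
Cancelling it gives (5*v^2 - 23*v + 12)/(v - 1); now plug in v = -5 to get -42.

-42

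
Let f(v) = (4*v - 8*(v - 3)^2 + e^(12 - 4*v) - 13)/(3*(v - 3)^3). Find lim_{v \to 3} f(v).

Direct substitution gives 0/0.
Apply L'Hôpital: lim (-16*v - 4*e^(12 - 4*v) + 52)/(9*(v - 3)^2), still 0/0.
Apply L'Hôpital: lim (16*e^(12 - 4*v) - 16)/(18*v - 54), still 0/0.
After 3 applications of L'Hôpital's rule the quotient is (-64*e^(12 - 4*v))/(18); substituting v = 3 gives -32/9.

-32/9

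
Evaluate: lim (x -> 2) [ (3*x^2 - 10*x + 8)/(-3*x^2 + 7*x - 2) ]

Since x = 2 makes numerator and denominator zero, (x - 2) divides both.
Cancelling it gives (3*x - 4)/(1 - 3*x); now plug in x = 2 to get -2/5.

-2/5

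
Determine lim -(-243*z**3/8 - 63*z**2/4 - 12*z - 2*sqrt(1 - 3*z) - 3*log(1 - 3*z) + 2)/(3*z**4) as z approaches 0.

Substitution gives 0/0 (the numerator vanishes to order 4).
Expand each term to order z^4: the coefficient of z^4 in -2·√(1 - 3z) is 405/64 and in -3·ln(1 - 3z) is 243/4.
Lower-order terms cancel with the polynomial part, so the numerator is (4293/64)·z^4 + o(z^4), and the limit is (4293/64)/(-3) = -1431/64.

-1431/64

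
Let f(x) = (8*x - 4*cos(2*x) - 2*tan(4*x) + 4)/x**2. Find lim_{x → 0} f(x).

8

Substitution gives 0/0 (the numerator vanishes to order 2).
Expand each term to order x^2: the coefficient of x^2 in -2·tan(4x) is 0 and in -4·cos(2x) is 8.
Lower-order terms cancel with the polynomial part, so the numerator is (8)·x^2 + o(x^2), and the limit is (8)/(1) = 8.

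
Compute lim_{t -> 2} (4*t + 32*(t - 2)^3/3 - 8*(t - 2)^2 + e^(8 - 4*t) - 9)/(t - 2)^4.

32/3

Direct substitution gives 0/0.
Apply L'Hôpital: lim (-16*t + 32*(t - 2)^2 - 4*e^(8 - 4*t) + 36)/(4*(t - 2)^3), still 0/0.
Apply L'Hôpital: lim (64*t + 16*e^(8 - 4*t) - 144)/(12*(t - 2)^2), still 0/0.
Apply L'Hôpital: lim (64 - 64*e^(8 - 4*t))/(24*t - 48), still 0/0.
After 4 applications of L'Hôpital's rule the quotient is (256*e^(8 - 4*t))/(24); substituting t = 2 gives 32/3.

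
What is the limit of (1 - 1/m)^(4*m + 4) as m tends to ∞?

e^(-4)

Let L be the limit and take ln: ln L = lim (4m + 4)·ln(1 - 1/m) = lim (4m + 4)·(-1/m + O(1/m²)) = -4.
Hence L = e^(-4).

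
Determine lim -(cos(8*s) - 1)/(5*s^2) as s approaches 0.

32/5

Direct substitution gives 0/0.
Apply L'Hôpital: lim (-8*sin(8*s))/(-10*s), still 0/0.
After 2 applications of L'Hôpital's rule the quotient is (-64*cos(8*s))/(-10); substituting s = 0 gives 32/5.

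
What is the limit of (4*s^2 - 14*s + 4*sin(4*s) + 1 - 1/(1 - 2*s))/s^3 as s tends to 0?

Substitution gives 0/0 (the numerator vanishes to order 3).
Expand each term to order s^3: the coefficient of s^3 in 4·sin(4s) is -128/3 and in −1/(1 - 2s) is -8.
Lower-order terms cancel with the polynomial part, so the numerator is (-152/3)·s^3 + o(s^3), and the limit is (-152/3)/(1) = -152/3.

-152/3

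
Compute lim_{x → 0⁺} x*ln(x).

0

This is a 0·(−∞) form. Rewrite as 1·ln(x) / x^(−1) and apply L'Hôpital:
the derivative quotient is 1·(1/x) / (−1·x^(−2)) = (-1/1)·x^1 → 0.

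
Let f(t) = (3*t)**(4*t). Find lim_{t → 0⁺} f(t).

1

Base → 0⁺ and exponent → 0⁺: a 0^0 form.
Take logs: 4t·ln(3t). This is 0·(−∞); rewriting as ln(3t)/(1/(4t)) and applying L'Hôpital gives 0.
Hence the limit is e^0 = 1.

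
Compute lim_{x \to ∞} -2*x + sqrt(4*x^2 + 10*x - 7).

This has the form ∞ − ∞. Multiply and divide by the conjugate √(4*x^2 + 10*x - 7) + 2x.
That gives (10x - 7) / (√(4*x^2 + 10*x - 7) + 2x).
Divide numerator and denominator by x: the limit is 10/(2·2) = 5/2.

5/2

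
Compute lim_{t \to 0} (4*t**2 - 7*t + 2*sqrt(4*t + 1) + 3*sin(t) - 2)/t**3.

Substitution gives 0/0 (the numerator vanishes to order 3).
Expand each term to order t^3: the coefficient of t^3 in 2·√(1 + 4t) is 8 and in 3·sin(t) is -1/2.
Lower-order terms cancel with the polynomial part, so the numerator is (15/2)·t^3 + o(t^3), and the limit is (15/2)/(1) = 15/2.

15/2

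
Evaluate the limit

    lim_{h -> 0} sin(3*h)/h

Substitution gives 0/0.
Write it as (3)·sin(3h)/(3h); since sin(u)/u → 1, the limit is 3.

3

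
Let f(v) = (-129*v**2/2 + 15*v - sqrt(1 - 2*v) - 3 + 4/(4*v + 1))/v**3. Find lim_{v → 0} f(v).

Substitution gives 0/0; apply L'Hôpital's rule 3 times.
After differentiating numerator and denominator 3 times the quotient is (-1536/(4*v + 1)^4 + 3/(1 - 2*v)^(5/2))/(6); at v = 0 this is -511/2.

-511/2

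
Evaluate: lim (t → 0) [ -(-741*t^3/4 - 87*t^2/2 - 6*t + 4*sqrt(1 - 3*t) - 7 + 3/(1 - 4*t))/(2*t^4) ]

-24171/64

Substitution gives 0/0 (the numerator vanishes to order 4).
Expand each term to order t^4: the coefficient of t^4 in 3·1/(1 - 4t) is 768 and in 4·√(1 - 3t) is -405/32.
Lower-order terms cancel with the polynomial part, so the numerator is (24171/32)·t^4 + o(t^4), and the limit is (24171/32)/(-2) = -24171/64.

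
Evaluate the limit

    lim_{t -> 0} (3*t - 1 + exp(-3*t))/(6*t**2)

3/4

Direct substitution gives 0/0.
Apply L'Hôpital: lim (3 - 3*e^(-3*t))/(12*t), still 0/0.
After 2 applications of L'Hôpital's rule the quotient is (9*e^(-3*t))/(12); substituting t = 0 gives 3/4.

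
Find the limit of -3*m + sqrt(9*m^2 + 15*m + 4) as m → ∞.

An ∞ − ∞ form. Rationalising with the conjugate, the difference becomes (15m + 4) / (√(9*m^2 + 15*m + 4) + 3m).
For large m the denominator behaves like 2·3m, so the quotient tends to 15/6 = 5/2.

5/2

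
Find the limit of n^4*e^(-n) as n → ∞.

Write as n^4/e^{1n}, an ∞/∞ form.
Exponential growth dominates any polynomial, so repeated L'Hôpital (or the standard result) gives 0.

0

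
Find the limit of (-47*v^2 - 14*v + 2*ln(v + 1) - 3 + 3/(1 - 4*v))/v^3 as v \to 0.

Substitution gives 0/0; apply L'Hôpital's rule 3 times.
After differentiating numerator and denominator 3 times the quotient is (1152/(4*v - 1)^4 + 4/(v + 1)^3)/(6); at v = 0 this is 578/3.

578/3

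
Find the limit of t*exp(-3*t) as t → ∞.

Write as t^1/e^{3t}, an ∞/∞ form.
Exponential growth dominates any polynomial, so repeated L'Hôpital (or the standard result) gives 0.

0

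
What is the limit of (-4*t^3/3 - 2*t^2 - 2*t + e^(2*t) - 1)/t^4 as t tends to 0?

Direct substitution gives 0/0.
Apply L'Hôpital: lim (-4*t^2 - 4*t + 2*e^(2*t) - 2)/(4*t^3), still 0/0.
Apply L'Hôpital: lim (-8*t + 4*e^(2*t) - 4)/(12*t^2), still 0/0.
Apply L'Hôpital: lim (8*e^(2*t) - 8)/(24*t), still 0/0.
After 4 applications of L'Hôpital's rule the quotient is (16*e^(2*t))/(24); substituting t = 0 gives 2/3.

2/3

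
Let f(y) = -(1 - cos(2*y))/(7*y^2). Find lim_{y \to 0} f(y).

-2/7

Substitution gives 0/0.
Use (1 − cos u)/u² → 1/2 with u = 2y: the limit is 2²/(2·(-7)) = -2/7.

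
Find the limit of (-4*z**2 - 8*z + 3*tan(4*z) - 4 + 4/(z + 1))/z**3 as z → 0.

60

Substitution gives 0/0; apply L'Hôpital's rule 3 times.
After differentiating numerator and denominator 3 times the quotient is (24*(16*(z + 1)^4*(3*tan(4*z)^2 + 1)/cos(4*z)^2 - 1)/(z + 1)^4)/(6); at z = 0 this is 60.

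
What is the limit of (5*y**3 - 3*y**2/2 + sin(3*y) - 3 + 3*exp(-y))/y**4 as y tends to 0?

1/8

Substitution gives 0/0 (the numerator vanishes to order 4).
Expand each term to order y^4: the coefficient of y^4 in 3·e^(-y) is 1/8 and in sin(3y) is 0.
Lower-order terms cancel with the polynomial part, so the numerator is (1/8)·y^4 + o(y^4), and the limit is (1/8)/(1) = 1/8.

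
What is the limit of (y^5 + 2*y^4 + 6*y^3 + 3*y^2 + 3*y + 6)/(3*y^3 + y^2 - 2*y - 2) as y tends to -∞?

∞

The numerator has higher degree (5 > 3); the quotient behaves like (1/(3))·y^2 for large |y|.
As y → −∞ this diverges to ∞.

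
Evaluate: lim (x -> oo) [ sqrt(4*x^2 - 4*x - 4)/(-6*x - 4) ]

For large |x|, √(4*x^2 - 4*x - 4) ≈ √4·|x| and the denominator ≈ -6x.
Since x → +∞, |x| = x, giving √4/(-6) = -1/3.

-1/3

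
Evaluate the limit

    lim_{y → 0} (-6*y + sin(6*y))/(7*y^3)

-36/7

Direct substitution gives 0/0.
Apply L'Hôpital: lim (6*cos(6*y) - 6)/(21*y^2), still 0/0.
Apply L'Hôpital: lim (-36*sin(6*y))/(42*y), still 0/0.
After 3 applications of L'Hôpital's rule the quotient is (-216*cos(6*y))/(42); substituting y = 0 gives -36/7.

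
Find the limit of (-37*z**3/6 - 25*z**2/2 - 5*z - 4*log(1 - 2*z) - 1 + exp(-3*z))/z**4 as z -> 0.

Substitution gives 0/0; apply L'Hôpital's rule 4 times.
After differentiating numerator and denominator 4 times the quotient is (81*e^(-3*z) + 384/(2*z - 1)^4)/(24); at z = 0 this is 155/8.

155/8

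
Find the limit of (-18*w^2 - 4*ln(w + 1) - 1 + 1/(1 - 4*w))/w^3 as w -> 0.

188/3

Substitution gives 0/0; apply L'Hôpital's rule 3 times.
After differentiating numerator and denominator 3 times the quotient is (384/(4*w - 1)^4 - 8/(w + 1)^3)/(6); at w = 0 this is 188/3.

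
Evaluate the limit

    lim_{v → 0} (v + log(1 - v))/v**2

-1/2

Direct substitution gives 0/0.
Apply L'Hôpital: lim (1 - 1/(1 - v))/(2*v), still 0/0.
After 2 applications of L'Hôpital's rule the quotient is (-1/(1 - v)^2)/(2); substituting v = 0 gives -1/2.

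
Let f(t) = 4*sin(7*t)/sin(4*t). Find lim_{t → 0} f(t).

7

Substitution gives 0/0.
Divide numerator and denominator by t: sin(7t)/t → 7 and sin(4t)/t → 4, so the limit is 4·7/4 = 7.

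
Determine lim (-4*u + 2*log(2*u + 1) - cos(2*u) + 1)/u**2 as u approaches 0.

-2

Substitution gives 0/0; apply L'Hôpital's rule 2 times.
After differentiating numerator and denominator 2 times the quotient is (4*cos(2*u) - 8/(2*u + 1)^2)/(2); at u = 0 this is -2.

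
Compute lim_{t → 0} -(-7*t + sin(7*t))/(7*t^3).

49/6

Direct substitution gives 0/0.
Apply L'Hôpital: lim (7*cos(7*t) - 7)/(-21*t^2), still 0/0.
Apply L'Hôpital: lim (-49*sin(7*t))/(-42*t), still 0/0.
After 3 applications of L'Hôpital's rule the quotient is (-343*cos(7*t))/(-42); substituting t = 0 gives 49/6.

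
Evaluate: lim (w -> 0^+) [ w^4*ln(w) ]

This is a 0·(−∞) form. Rewrite as 1·ln(w) / w^(−4) and apply L'Hôpital:
the derivative quotient is 1·(1/w) / (−4·w^(−5)) = (-1/4)·w^4 → 0.

0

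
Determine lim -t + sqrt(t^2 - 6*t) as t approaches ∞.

An ∞ − ∞ form. Rationalising with the conjugate, the difference becomes (-6t) / (√(t^2 - 6*t) + t).
For large t the denominator behaves like 2·t, so the quotient tends to -6/2 = -3.

-3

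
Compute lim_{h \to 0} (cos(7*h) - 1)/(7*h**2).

-7/2

Direct substitution gives 0/0.
Apply L'Hôpital: lim (-7*sin(7*h))/(14*h), still 0/0.
After 2 applications of L'Hôpital's rule the quotient is (-49*cos(7*h))/(14); substituting h = 0 gives -7/2.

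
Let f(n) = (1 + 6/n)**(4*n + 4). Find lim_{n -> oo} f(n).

e^(24)

The base → 1 and the exponent → ∞: a 1^∞ form.
Take logarithms: (4n + 4)·ln(1 + 6/n). Since ln(1+u) ~ u for small u, this behaves like (4n)·(6/n) → 24.
So the limit is e^(24).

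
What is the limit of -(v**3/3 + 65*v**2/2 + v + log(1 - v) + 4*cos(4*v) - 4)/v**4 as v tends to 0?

Substitution gives 0/0; apply L'Hôpital's rule 4 times.
After differentiating numerator and denominator 4 times the quotient is (1024*cos(4*v) - 6/(v - 1)^4)/(-24); at v = 0 this is -509/12.

-509/12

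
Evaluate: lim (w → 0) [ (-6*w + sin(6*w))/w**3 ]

-36

Direct substitution gives 0/0.
Apply L'Hôpital: lim (6*cos(6*w) - 6)/(3*w^2), still 0/0.
Apply L'Hôpital: lim (-36*sin(6*w))/(6*w), still 0/0.
After 3 applications of L'Hôpital's rule the quotient is (-216*cos(6*w))/(6); substituting w = 0 gives -36.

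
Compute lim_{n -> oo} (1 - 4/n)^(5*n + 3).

The base → 1 and the exponent → ∞: a 1^∞ form.
Take logarithms: (5n + 3)·ln(1 - 4/n). Since ln(1+u) ~ u for small u, this behaves like (5n)·(-4/n) → -20.
So the limit is e^(-20).

e^(-20)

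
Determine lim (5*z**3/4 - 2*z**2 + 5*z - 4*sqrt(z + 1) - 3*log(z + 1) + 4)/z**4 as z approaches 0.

Substitution gives 0/0 (the numerator vanishes to order 4).
Expand each term to order z^4: the coefficient of z^4 in -4·√(1 + z) is 5/32 and in -3·ln(1 + z) is 3/4.
Lower-order terms cancel with the polynomial part, so the numerator is (29/32)·z^4 + o(z^4), and the limit is (29/32)/(1) = 29/32.

29/32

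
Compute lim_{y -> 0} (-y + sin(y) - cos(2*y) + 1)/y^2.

2

Substitution gives 0/0 (the numerator vanishes to order 2).
Expand each term to order y^2: the coefficient of y^2 in −cos(2y) is 2 and in sin(y) is 0.
Lower-order terms cancel with the polynomial part, so the numerator is (2)·y^2 + o(y^2), and the limit is (2)/(1) = 2.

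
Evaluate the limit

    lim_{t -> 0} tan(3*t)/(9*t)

Substitution gives 0/0.
Since tan(u)/u → 1 as u → 0, tan(3t)/(3t) → 1 and the limit is 3/9 = 1/3.

1/3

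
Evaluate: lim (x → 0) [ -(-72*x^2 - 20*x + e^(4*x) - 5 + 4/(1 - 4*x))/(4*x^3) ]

-200/3

Substitution gives 0/0 (the numerator vanishes to order 3).
Expand each term to order x^3: the coefficient of x^3 in 4·1/(1 - 4x) is 256 and in e^(4x) is 32/3.
Lower-order terms cancel with the polynomial part, so the numerator is (800/3)·x^3 + o(x^3), and the limit is (800/3)/(-4) = -200/3.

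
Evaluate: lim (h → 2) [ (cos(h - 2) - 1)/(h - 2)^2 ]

-1/2

Direct substitution gives 0/0.
Apply L'Hôpital: lim (-sin(h - 2))/(2*h - 4), still 0/0.
After 2 applications of L'Hôpital's rule the quotient is (-cos(h - 2))/(2); substituting h = 2 gives -1/2.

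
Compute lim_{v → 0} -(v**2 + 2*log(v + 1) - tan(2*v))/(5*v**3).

Substitution gives 0/0; apply L'Hôpital's rule 3 times.
After differentiating numerator and denominator 3 times the quotient is (-32*tan(2*v)^2/cos(2*v)^2 - 16/cos(2*v)^4 + 4/(v + 1)^3)/(-30); at v = 0 this is 2/5.

2/5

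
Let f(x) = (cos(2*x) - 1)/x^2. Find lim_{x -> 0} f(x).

-2

Direct substitution gives 0/0.
Apply L'Hôpital: lim (-2*sin(2*x))/(2*x), still 0/0.
After 2 applications of L'Hôpital's rule the quotient is (-4*cos(2*x))/(2); substituting x = 0 gives -2.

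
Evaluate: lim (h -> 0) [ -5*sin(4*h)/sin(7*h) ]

Substitution gives 0/0.
Divide numerator and denominator by h: sin(4h)/h → 4 and sin(7h)/h → 7, so the limit is -5·4/7 = -20/7.

-20/7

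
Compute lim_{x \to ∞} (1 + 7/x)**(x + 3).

e^(7)

Let L be the limit and take ln: ln L = lim (x + 3)·ln(1 + 7/x) = lim (x + 3)·(7/x + O(1/x²)) = 7.
Hence L = e^(7).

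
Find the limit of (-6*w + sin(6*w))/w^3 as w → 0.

Direct substitution gives 0/0.
Apply L'Hôpital: lim (6*cos(6*w) - 6)/(3*w^2), still 0/0.
Apply L'Hôpital: lim (-36*sin(6*w))/(6*w), still 0/0.
After 3 applications of L'Hôpital's rule the quotient is (-216*cos(6*w))/(6); substituting w = 0 gives -36.

-36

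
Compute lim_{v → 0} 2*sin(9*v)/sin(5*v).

Substitution gives 0/0.
Divide numerator and denominator by v: sin(9v)/v → 9 and sin(5v)/v → 5, so the limit is 2·9/5 = 18/5.

18/5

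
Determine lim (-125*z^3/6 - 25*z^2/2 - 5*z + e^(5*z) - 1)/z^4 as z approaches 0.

625/24

Direct substitution gives 0/0.
Apply L'Hôpital: lim (-125*z^2/2 - 25*z + 5*e^(5*z) - 5)/(4*z^3), still 0/0.
Apply L'Hôpital: lim (-125*z + 25*e^(5*z) - 25)/(12*z^2), still 0/0.
Apply L'Hôpital: lim (125*e^(5*z) - 125)/(24*z), still 0/0.
After 4 applications of L'Hôpital's rule the quotient is (625*e^(5*z))/(24); substituting z = 0 gives 625/24.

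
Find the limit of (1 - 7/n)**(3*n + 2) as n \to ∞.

e^(-21)

The base → 1 and the exponent → ∞: a 1^∞ form.
Take logarithms: (3n + 2)·ln(1 - 7/n). Since ln(1+u) ~ u for small u, this behaves like (3n)·(-7/n) → -21.
So the limit is e^(-21).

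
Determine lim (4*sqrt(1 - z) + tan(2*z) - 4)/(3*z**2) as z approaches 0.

Substitution gives 0/0; apply L'Hôpital's rule 2 times.
After differentiating numerator and denominator 2 times the quotient is (8*tan(2*z)/cos(2*z)^2 - 1/(1 - z)^(3/2))/(6); at z = 0 this is -1/6.

-1/6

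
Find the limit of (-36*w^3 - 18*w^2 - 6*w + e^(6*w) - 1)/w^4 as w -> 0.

54

Direct substitution gives 0/0.
Apply L'Hôpital: lim (-108*w^2 - 36*w + 6*e^(6*w) - 6)/(4*w^3), still 0/0.
Apply L'Hôpital: lim (-216*w + 36*e^(6*w) - 36)/(12*w^2), still 0/0.
Apply L'Hôpital: lim (216*e^(6*w) - 216)/(24*w), still 0/0.
After 4 applications of L'Hôpital's rule the quotient is (1296*e^(6*w))/(24); substituting w = 0 gives 54.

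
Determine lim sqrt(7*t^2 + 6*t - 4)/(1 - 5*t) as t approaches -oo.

√(7)/5

For large |t|, √(7*t^2 + 6*t - 4) ≈ √7·|t| and the denominator ≈ -5t.
Since t → −∞, |t| = −t, giving −√7/(-5) = √(7)/5.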